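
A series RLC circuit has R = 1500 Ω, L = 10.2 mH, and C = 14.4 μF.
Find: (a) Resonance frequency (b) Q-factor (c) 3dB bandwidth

Step 1 — Resonance condition Im(Z)=0 gives ω₀ = 1/√(LC).
Step 2 — ω₀ = 1/√(0.0102·1.44e-05) = 2609 rad/s.
Step 3 — f₀ = ω₀/(2π) = 415.3 Hz.
Step 4 — Series Q: Q = ω₀L/R = 2609·0.0102/1500 = 0.01774.
Step 5 — 3dB bandwidth: Δω = ω₀/Q = 1.471e+05 rad/s; BW = Δω/(2π) = 2.341e+04 Hz.

(a) f₀ = 415.3 Hz  (b) Q = 0.01774  (c) BW = 2.341e+04 Hz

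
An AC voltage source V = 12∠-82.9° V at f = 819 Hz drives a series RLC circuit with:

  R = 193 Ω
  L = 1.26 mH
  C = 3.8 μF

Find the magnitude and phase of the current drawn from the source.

Step 1 — Angular frequency: ω = 2π·f = 2π·819 = 5146 rad/s.
Step 2 — Component impedances:
  R: Z = R = 193 Ω
  L: Z = jωL = j·5146·0.00126 = 0 + j6.484 Ω
  C: Z = 1/(jωC) = -j/(ω·C) = 0 - j51.14 Ω
Step 3 — Series combination: Z_total = R + L + C = 193 - j44.66 Ω = 198.1∠-13.0° Ω.
Step 4 — Source phasor: V = 12∠-82.9° V = 1.483 - j11.91 V.
Step 5 — Ohm's law: I = V / Z_total = (1.483 - j11.91) / (193 - j44.66) = 0.02084 - j0.05688 A.
Step 6 — Convert to polar: |I| = 0.06058 A, ∠I = -69.9°.

I = 0.06058∠-69.9° A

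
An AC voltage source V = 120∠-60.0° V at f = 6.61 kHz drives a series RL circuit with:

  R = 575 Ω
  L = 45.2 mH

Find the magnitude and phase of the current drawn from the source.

Step 1 — Angular frequency: ω = 2π·f = 2π·6610 = 4.153e+04 rad/s.
Step 2 — Component impedances:
  R: Z = R = 575 Ω
  L: Z = jωL = j·4.153e+04·0.0452 = 0 + j1877 Ω
Step 3 — Series combination: Z_total = R + L = 575 + j1877 Ω = 1963∠73.0° Ω.
Step 4 — Source phasor: V = 120∠-60.0° V = 60 - j103.9 V.
Step 5 — Ohm's law: I = V / Z_total = (60 - j103.9) / (575 + j1877) = -0.04166 - j0.04472 A.
Step 6 — Convert to polar: |I| = 0.06112 A, ∠I = -133.0°.

I = 0.06112∠-133.0° A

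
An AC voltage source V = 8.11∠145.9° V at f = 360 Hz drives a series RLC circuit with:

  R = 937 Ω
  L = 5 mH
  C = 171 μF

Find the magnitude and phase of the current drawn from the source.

Step 1 — Angular frequency: ω = 2π·f = 2π·360 = 2262 rad/s.
Step 2 — Component impedances:
  R: Z = R = 937 Ω
  L: Z = jωL = j·2262·0.005 = 0 + j11.31 Ω
  C: Z = 1/(jωC) = -j/(ω·C) = 0 - j2.585 Ω
Step 3 — Series combination: Z_total = R + L + C = 937 + j8.724 Ω = 937∠0.5° Ω.
Step 4 — Source phasor: V = 8.11∠145.9° V = -6.716 + j4.547 V.
Step 5 — Ohm's law: I = V / Z_total = (-6.716 + j4.547) / (937 + j8.724) = -0.007121 + j0.004919 A.
Step 6 — Convert to polar: |I| = 0.008655 A, ∠I = 145.4°.

I = 0.008655∠145.4° A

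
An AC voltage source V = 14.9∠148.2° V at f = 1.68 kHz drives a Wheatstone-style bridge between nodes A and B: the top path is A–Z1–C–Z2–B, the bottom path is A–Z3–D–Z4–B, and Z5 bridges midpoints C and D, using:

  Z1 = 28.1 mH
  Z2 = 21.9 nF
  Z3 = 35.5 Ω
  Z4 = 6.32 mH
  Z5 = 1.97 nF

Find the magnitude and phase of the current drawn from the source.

Step 1 — Angular frequency: ω = 2π·f = 2π·1680 = 1.056e+04 rad/s.
Step 2 — Component impedances:
  Z1: Z = jωL = j·1.056e+04·0.0281 = 0 + j296.6 Ω
  Z2: Z = 1/(jωC) = -j/(ω·C) = 0 - j4326 Ω
  Z3: Z = R = 35.5 Ω
  Z4: Z = jωL = j·1.056e+04·0.00632 = 0 + j66.71 Ω
  Z5: Z = 1/(jωC) = -j/(ω·C) = 0 - j4.809e+04 Ω
Step 3 — Bridge requires nodal analysis (the Z5 bridge couples midpoints C and D, so the two paths cannot be reduced to a simple series/parallel combination). Setting node B to ground and injecting 1 A at node A, the 3-node admittance system at A, C, D solves to V_A = Z_AB = 36.71 + j67.48 Ω = 76.82∠61.5° Ω.
Step 4 — Source phasor: V = 14.9∠148.2° V = -12.66 + j7.852 V.
Step 5 — Ohm's law: I = V / Z_total = (-12.66 + j7.852) / (36.71 + j67.48) = 0.011 + j0.1937 A.
Step 6 — Convert to polar: |I| = 0.194 A, ∠I = 86.7°.

I = 0.194∠86.7° A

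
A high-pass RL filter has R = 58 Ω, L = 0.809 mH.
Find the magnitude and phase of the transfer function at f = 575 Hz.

Step 1 — Angular frequency: ω = 2π·575 = 3613 rad/s.
Step 2 — Transfer function: H(jω) = jωL/(R + jωL).
Step 3 — Numerator jωL = j·2.923; denominator R + jωL = 58 + j2.923.
Step 4 — H = 0.002533 + j0.05027.
Step 5 — Magnitude: |H| = 0.05033 (-26.0 dB); phase: φ = 87.1°.

|H| = 0.05033 (-26.0 dB), φ = 87.1°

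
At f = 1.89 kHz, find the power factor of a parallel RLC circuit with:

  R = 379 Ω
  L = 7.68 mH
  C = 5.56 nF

Step 1 — Angular frequency: ω = 2π·f = 2π·1890 = 1.188e+04 rad/s.
Step 2 — Component impedances:
  R: Z = R = 379 Ω
  L: Z = jωL = j·1.188e+04·0.00768 = 0 + j91.2 Ω
  C: Z = 1/(jωC) = -j/(ω·C) = 0 - j1.515e+04 Ω
Step 3 — Parallel combination: 1/Z_total = 1/R + 1/L + 1/C; Z_total = 20.98 + j86.67 Ω = 89.18∠76.4° Ω.
Step 4 — Power factor: PF = cos(φ) = Re(Z)/|Z| = 20.98/89.18 = 0.2353.
Step 5 — Type: Im(Z) = 86.67 ⇒ lagging (phase φ = 76.4°).

PF = 0.2353 (lagging, φ = 76.4°)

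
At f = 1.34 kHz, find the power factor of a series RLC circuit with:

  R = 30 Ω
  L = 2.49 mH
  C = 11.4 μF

Step 1 — Angular frequency: ω = 2π·f = 2π·1340 = 8419 rad/s.
Step 2 — Component impedances:
  R: Z = R = 30 Ω
  L: Z = jωL = j·8419·0.00249 = 0 + j20.96 Ω
  C: Z = 1/(jωC) = -j/(ω·C) = 0 - j10.42 Ω
Step 3 — Series combination: Z_total = R + L + C = 30 + j10.55 Ω = 31.8∠19.4° Ω.
Step 4 — Power factor: PF = cos(φ) = Re(Z)/|Z| = 30/31.8 = 0.9434.
Step 5 — Type: Im(Z) = 10.55 ⇒ lagging (phase φ = 19.4°).

PF = 0.9434 (lagging, φ = 19.4°)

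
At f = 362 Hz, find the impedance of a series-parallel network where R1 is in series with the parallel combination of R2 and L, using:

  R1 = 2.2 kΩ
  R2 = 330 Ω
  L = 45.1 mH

Step 1 — Angular frequency: ω = 2π·f = 2π·362 = 2275 rad/s.
Step 2 — Component impedances:
  R1: Z = R = 2200 Ω
  R2: Z = R = 330 Ω
  L: Z = jωL = j·2275·0.0451 = 0 + j102.6 Ω
Step 3 — Parallel branch: R2 || L = 1/(1/R2 + 1/L) = 29.08 + j93.54 Ω.
Step 4 — Series with R1: Z_total = R1 + (R2 || L) = 2229 + j93.54 Ω = 2231∠2.4° Ω.

Z = 2229 + j93.54 Ω = 2231∠2.4° Ω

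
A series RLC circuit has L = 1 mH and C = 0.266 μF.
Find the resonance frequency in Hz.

Step 1 — Resonance condition Im(Z)=0 gives ω₀ = 1/√(LC).
Step 2 — ω₀ = 1/√(0.001·2.66e-07) = 6.131e+04 rad/s.
Step 3 — f₀ = ω₀/(2π) = 9758 Hz.

f₀ = 9758 Hz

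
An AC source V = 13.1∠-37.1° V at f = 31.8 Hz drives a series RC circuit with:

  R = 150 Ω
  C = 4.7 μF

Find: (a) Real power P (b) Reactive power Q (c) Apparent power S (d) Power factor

Step 1 — Angular frequency: ω = 2π·f = 2π·31.8 = 199.8 rad/s.
Step 2 — Component impedances:
  R: Z = R = 150 Ω
  C: Z = 1/(jωC) = -j/(ω·C) = 0 - j1065 Ω
Step 3 — Series combination: Z_total = R + C = 150 - j1065 Ω = 1075∠-82.0° Ω.
Step 4 — Source phasor: V = 13.1∠-37.1° V = 10.45 - j7.902 V.
Step 5 — Current: I = V / Z = 0.008632 + j0.008596 A = 0.01218∠44.9° A.
Step 6 — Complex power: S = V·I* = 0.02226 - j0.158 VA.
Step 7 — Real power: P = Re(S) = 0.02226 W.
Step 8 — Reactive power: Q = Im(S) = -0.158 VAR.
Step 9 — Apparent power: |S| = 0.1596 VA.
Step 10 — Power factor: PF = P/|S| = 0.1395 (leading).

(a) P = 0.02226 W  (b) Q = -0.158 VAR  (c) S = 0.1596 VA  (d) PF = 0.1395 (leading)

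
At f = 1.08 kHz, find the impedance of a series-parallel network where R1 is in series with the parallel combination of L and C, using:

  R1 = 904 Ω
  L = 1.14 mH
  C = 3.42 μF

Step 1 — Angular frequency: ω = 2π·f = 2π·1080 = 6786 rad/s.
Step 2 — Component impedances:
  R1: Z = R = 904 Ω
  L: Z = jωL = j·6786·0.00114 = 0 + j7.736 Ω
  C: Z = 1/(jωC) = -j/(ω·C) = 0 - j43.09 Ω
Step 3 — Parallel branch: L || C = 1/(1/L + 1/C) = 0 + j9.429 Ω.
Step 4 — Series with R1: Z_total = R1 + (L || C) = 904 + j9.429 Ω = 904∠0.6° Ω.

Z = 904 + j9.429 Ω = 904∠0.6° Ω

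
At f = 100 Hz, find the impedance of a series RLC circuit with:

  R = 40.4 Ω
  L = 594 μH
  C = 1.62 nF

Step 1 — Angular frequency: ω = 2π·f = 2π·100 = 628.3 rad/s.
Step 2 — Component impedances:
  R: Z = R = 40.4 Ω
  L: Z = jωL = j·628.3·0.000594 = 0 + j0.3732 Ω
  C: Z = 1/(jωC) = -j/(ω·C) = 0 - j9.824e+05 Ω
Step 3 — Series combination: Z_total = R + L + C = 40.4 - j9.824e+05 Ω = 9.824e+05∠-90.0° Ω.

Z = 40.4 - j9.824e+05 Ω = 9.824e+05∠-90.0° Ω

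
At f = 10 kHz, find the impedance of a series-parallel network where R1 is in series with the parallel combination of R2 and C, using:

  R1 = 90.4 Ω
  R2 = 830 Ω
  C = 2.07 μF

Step 1 — Angular frequency: ω = 2π·f = 2π·1e+04 = 6.283e+04 rad/s.
Step 2 — Component impedances:
  R1: Z = R = 90.4 Ω
  R2: Z = R = 830 Ω
  C: Z = 1/(jωC) = -j/(ω·C) = 0 - j7.689 Ω
Step 3 — Parallel branch: R2 || C = 1/(1/R2 + 1/C) = 0.07122 - j7.688 Ω.
Step 4 — Series with R1: Z_total = R1 + (R2 || C) = 90.47 - j7.688 Ω = 90.8∠-4.9° Ω.

Z = 90.47 - j7.688 Ω = 90.8∠-4.9° Ω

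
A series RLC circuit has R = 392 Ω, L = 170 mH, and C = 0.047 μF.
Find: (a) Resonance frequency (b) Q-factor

Step 1 — Resonance condition Im(Z)=0 gives ω₀ = 1/√(LC).
Step 2 — ω₀ = 1/√(0.17·4.7e-08) = 1.119e+04 rad/s.
Step 3 — f₀ = ω₀/(2π) = 1781 Hz.
Step 4 — Series Q: Q = ω₀L/R = 1.119e+04·0.17/392 = 4.852.

(a) f₀ = 1781 Hz  (b) Q = 4.852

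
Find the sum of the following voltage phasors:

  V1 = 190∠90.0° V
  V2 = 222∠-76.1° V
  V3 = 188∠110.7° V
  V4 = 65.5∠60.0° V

Step 1 — Convert each phasor to rectangular form:
  V1 = 190·(cos(90.0°) + j·sin(90.0°)) = 0 + j190 V
  V2 = 222·(cos(-76.1°) + j·sin(-76.1°)) = 53.33 - j215.5 V
  V3 = 188·(cos(110.7°) + j·sin(110.7°)) = -66.45 + j175.9 V
  V4 = 65.5·(cos(60.0°) + j·sin(60.0°)) = 32.75 + j56.72 V
Step 2 — Sum components: V_total = 19.63 + j207.1 V.
Step 3 — Convert to polar: |V_total| = 208 V, ∠V_total = 84.6°.

V_total = 208∠84.6° V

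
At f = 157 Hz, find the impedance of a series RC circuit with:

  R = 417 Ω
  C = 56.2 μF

Step 1 — Angular frequency: ω = 2π·f = 2π·157 = 986.5 rad/s.
Step 2 — Component impedances:
  R: Z = R = 417 Ω
  C: Z = 1/(jωC) = -j/(ω·C) = 0 - j18.04 Ω
Step 3 — Series combination: Z_total = R + C = 417 - j18.04 Ω = 417.4∠-2.5° Ω.

Z = 417 - j18.04 Ω = 417.4∠-2.5° Ω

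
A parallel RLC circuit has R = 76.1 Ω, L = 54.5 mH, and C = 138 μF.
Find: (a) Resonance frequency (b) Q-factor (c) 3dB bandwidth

Step 1 — Resonance: ω₀ = 1/√(LC) = 1/√(0.0545·0.000138) = 364.6 rad/s.
Step 2 — f₀ = ω₀/(2π) = 58.03 Hz.
Step 3 — Parallel Q: Q = R/(ω₀L) = 76.1/(364.6·0.0545) = 3.829.
Step 4 — Bandwidth: Δω = ω₀/Q = 95.22 rad/s; BW = Δω/(2π) = 15.16 Hz.

(a) f₀ = 58.03 Hz  (b) Q = 3.829  (c) BW = 15.16 Hz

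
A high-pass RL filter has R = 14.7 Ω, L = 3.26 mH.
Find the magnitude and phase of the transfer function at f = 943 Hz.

Step 1 — Angular frequency: ω = 2π·943 = 5925 rad/s.
Step 2 — Transfer function: H(jω) = jωL/(R + jωL).
Step 3 — Numerator jωL = j·19.32; denominator R + jωL = 14.7 + j19.32.
Step 4 — H = 0.6332 + j0.4819.
Step 5 — Magnitude: |H| = 0.7958 (-2.0 dB); phase: φ = 37.3°.

|H| = 0.7958 (-2.0 dB), φ = 37.3°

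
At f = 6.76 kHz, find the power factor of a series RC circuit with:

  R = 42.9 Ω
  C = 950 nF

Step 1 — Angular frequency: ω = 2π·f = 2π·6760 = 4.247e+04 rad/s.
Step 2 — Component impedances:
  R: Z = R = 42.9 Ω
  C: Z = 1/(jωC) = -j/(ω·C) = 0 - j24.78 Ω
Step 3 — Series combination: Z_total = R + C = 42.9 - j24.78 Ω = 49.54∠-30.0° Ω.
Step 4 — Power factor: PF = cos(φ) = Re(Z)/|Z| = 42.9/49.544 = 0.8659.
Step 5 — Type: Im(Z) = -24.78 ⇒ leading (phase φ = -30.0°).

PF = 0.8659 (leading, φ = -30.0°)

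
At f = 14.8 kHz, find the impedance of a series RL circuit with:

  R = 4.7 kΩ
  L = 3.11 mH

Step 1 — Angular frequency: ω = 2π·f = 2π·1.48e+04 = 9.299e+04 rad/s.
Step 2 — Component impedances:
  R: Z = R = 4700 Ω
  L: Z = jωL = j·9.299e+04·0.00311 = 0 + j289.2 Ω
Step 3 — Series combination: Z_total = R + L = 4700 + j289.2 Ω = 4709∠3.5° Ω.

Z = 4700 + j289.2 Ω = 4709∠3.5° Ω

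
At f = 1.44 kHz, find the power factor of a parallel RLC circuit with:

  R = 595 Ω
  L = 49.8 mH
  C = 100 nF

Step 1 — Angular frequency: ω = 2π·f = 2π·1440 = 9048 rad/s.
Step 2 — Component impedances:
  R: Z = R = 595 Ω
  L: Z = jωL = j·9048·0.0498 = 0 + j450.6 Ω
  C: Z = 1/(jωC) = -j/(ω·C) = 0 - j1105 Ω
Step 3 — Parallel combination: 1/Z_total = 1/R + 1/L + 1/C; Z_total = 369.2 + j288.7 Ω = 468.7∠38.0° Ω.
Step 4 — Power factor: PF = cos(φ) = Re(Z)/|Z| = 369.2/468.7 = 0.7877.
Step 5 — Type: Im(Z) = 288.7 ⇒ lagging (phase φ = 38.0°).

PF = 0.7877 (lagging, φ = 38.0°)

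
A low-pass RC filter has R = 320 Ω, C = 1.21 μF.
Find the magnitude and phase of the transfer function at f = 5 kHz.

Step 1 — Angular frequency: ω = 2π·5000 = 3.142e+04 rad/s.
Step 2 — Transfer function: H(jω) = 1/(1 + jωRC).
Step 3 — Denominator: 1 + jωRC = 1 + j·3.142e+04·320·1.21e-06 = 1 + j12.16.
Step 4 — H = 0.006713 - j0.08166.
Step 5 — Magnitude: |H| = 0.08193 (-21.7 dB); phase: φ = -85.3°.

|H| = 0.08193 (-21.7 dB), φ = -85.3°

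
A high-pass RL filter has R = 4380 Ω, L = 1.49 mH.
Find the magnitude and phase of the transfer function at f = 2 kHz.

Step 1 — Angular frequency: ω = 2π·2000 = 1.257e+04 rad/s.
Step 2 — Transfer function: H(jω) = jωL/(R + jωL).
Step 3 — Numerator jωL = j·18.72; denominator R + jωL = 4380 + j18.72.
Step 4 — H = 1.827e-05 + j0.004275.
Step 5 — Magnitude: |H| = 0.004275 (-47.4 dB); phase: φ = 89.8°.

|H| = 0.004275 (-47.4 dB), φ = 89.8°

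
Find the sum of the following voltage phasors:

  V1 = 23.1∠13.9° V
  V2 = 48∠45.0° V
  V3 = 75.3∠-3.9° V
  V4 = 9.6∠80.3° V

Step 1 — Convert each phasor to rectangular form:
  V1 = 23.1·(cos(13.9°) + j·sin(13.9°)) = 22.42 + j5.549 V
  V2 = 48·(cos(45.0°) + j·sin(45.0°)) = 33.94 + j33.94 V
  V3 = 75.3·(cos(-3.9°) + j·sin(-3.9°)) = 75.13 - j5.122 V
  V4 = 9.6·(cos(80.3°) + j·sin(80.3°)) = 1.617 + j9.463 V
Step 2 — Sum components: V_total = 133.1 + j43.83 V.
Step 3 — Convert to polar: |V_total| = 140.1 V, ∠V_total = 18.2°.

V_total = 140.1∠18.2° V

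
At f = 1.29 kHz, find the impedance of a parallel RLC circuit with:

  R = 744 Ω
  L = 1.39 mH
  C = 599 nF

Step 1 — Angular frequency: ω = 2π·f = 2π·1290 = 8105 rad/s.
Step 2 — Component impedances:
  R: Z = R = 744 Ω
  L: Z = jωL = j·8105·0.00139 = 0 + j11.27 Ω
  C: Z = 1/(jωC) = -j/(ω·C) = 0 - j206 Ω
Step 3 — Parallel combination: 1/Z_total = 1/R + 1/L + 1/C; Z_total = 0.1909 + j11.92 Ω = 11.92∠89.1° Ω.

Z = 0.1909 + j11.92 Ω = 11.92∠89.1° Ω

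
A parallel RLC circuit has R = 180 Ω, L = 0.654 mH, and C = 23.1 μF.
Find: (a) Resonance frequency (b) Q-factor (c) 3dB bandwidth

Step 1 — Resonance: ω₀ = 1/√(LC) = 1/√(0.000654·2.31e-05) = 8136 rad/s.
Step 2 — f₀ = ω₀/(2π) = 1295 Hz.
Step 3 — Parallel Q: Q = R/(ω₀L) = 180/(8136·0.000654) = 33.83.
Step 4 — Bandwidth: Δω = ω₀/Q = 240.5 rad/s; BW = Δω/(2π) = 38.28 Hz.

(a) f₀ = 1295 Hz  (b) Q = 33.83  (c) BW = 38.28 Hz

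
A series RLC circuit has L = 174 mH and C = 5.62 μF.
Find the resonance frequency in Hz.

Step 1 — Resonance condition Im(Z)=0 gives ω₀ = 1/√(LC).
Step 2 — ω₀ = 1/√(0.174·5.62e-06) = 1011 rad/s.
Step 3 — f₀ = ω₀/(2π) = 160.9 Hz.

f₀ = 160.9 Hz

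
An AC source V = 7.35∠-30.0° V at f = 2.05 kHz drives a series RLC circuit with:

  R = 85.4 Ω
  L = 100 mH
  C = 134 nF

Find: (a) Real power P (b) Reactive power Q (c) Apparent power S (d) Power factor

Step 1 — Angular frequency: ω = 2π·f = 2π·2050 = 1.288e+04 rad/s.
Step 2 — Component impedances:
  R: Z = R = 85.4 Ω
  L: Z = jωL = j·1.288e+04·0.1 = 0 + j1288 Ω
  C: Z = 1/(jωC) = -j/(ω·C) = 0 - j579.4 Ω
Step 3 — Series combination: Z_total = R + L + C = 85.4 + j708.7 Ω = 713.8∠83.1° Ω.
Step 4 — Source phasor: V = 7.35∠-30.0° V = 6.365 - j3.675 V.
Step 5 — Current: I = V / Z = -0.004045 - j0.009469 A = 0.0103∠-113.1° A.
Step 6 — Complex power: S = V·I* = 0.009055 + j0.07514 VA.
Step 7 — Real power: P = Re(S) = 0.009055 W.
Step 8 — Reactive power: Q = Im(S) = 0.07514 VAR.
Step 9 — Apparent power: |S| = 0.07568 VA.
Step 10 — Power factor: PF = P/|S| = 0.1196 (lagging).

(a) P = 0.009055 W  (b) Q = 0.07514 VAR  (c) S = 0.07568 VA  (d) PF = 0.1196 (lagging)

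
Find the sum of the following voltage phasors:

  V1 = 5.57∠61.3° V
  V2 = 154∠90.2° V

Step 1 — Convert each phasor to rectangular form:
  V1 = 5.57·(cos(61.3°) + j·sin(61.3°)) = 2.675 + j4.886 V
  V2 = 154·(cos(90.2°) + j·sin(90.2°)) = -0.5376 + j154 V
Step 2 — Sum components: V_total = 2.137 + j158.9 V.
Step 3 — Convert to polar: |V_total| = 158.9 V, ∠V_total = 89.2°.

V_total = 158.9∠89.2° V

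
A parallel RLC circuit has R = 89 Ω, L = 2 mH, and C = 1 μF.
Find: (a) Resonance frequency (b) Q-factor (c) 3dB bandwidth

Step 1 — Resonance: ω₀ = 1/√(LC) = 1/√(0.002·1e-06) = 2.236e+04 rad/s.
Step 2 — f₀ = ω₀/(2π) = 3559 Hz.
Step 3 — Parallel Q: Q = R/(ω₀L) = 89/(2.236e+04·0.002) = 1.99.
Step 4 — Bandwidth: Δω = ω₀/Q = 1.124e+04 rad/s; BW = Δω/(2π) = 1788 Hz.

(a) f₀ = 3559 Hz  (b) Q = 1.99  (c) BW = 1788 Hz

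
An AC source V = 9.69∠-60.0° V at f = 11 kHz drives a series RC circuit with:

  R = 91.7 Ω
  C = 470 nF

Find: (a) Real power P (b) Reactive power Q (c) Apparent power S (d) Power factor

Step 1 — Angular frequency: ω = 2π·f = 2π·1.1e+04 = 6.912e+04 rad/s.
Step 2 — Component impedances:
  R: Z = R = 91.7 Ω
  C: Z = 1/(jωC) = -j/(ω·C) = 0 - j30.78 Ω
Step 3 — Series combination: Z_total = R + C = 91.7 - j30.78 Ω = 96.73∠-18.6° Ω.
Step 4 — Source phasor: V = 9.69∠-60.0° V = 4.845 - j8.392 V.
Step 5 — Current: I = V / Z = 0.07509 - j0.0663 A = 0.1002∠-41.4° A.
Step 6 — Complex power: S = V·I* = 0.9202 - j0.3089 VA.
Step 7 — Real power: P = Re(S) = 0.9202 W.
Step 8 — Reactive power: Q = Im(S) = -0.3089 VAR.
Step 9 — Apparent power: |S| = 0.9707 VA.
Step 10 — Power factor: PF = P/|S| = 0.948 (leading).

(a) P = 0.9202 W  (b) Q = -0.3089 VAR  (c) S = 0.9707 VA  (d) PF = 0.948 (leading)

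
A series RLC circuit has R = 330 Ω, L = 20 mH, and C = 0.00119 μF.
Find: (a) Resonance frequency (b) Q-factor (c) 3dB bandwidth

Step 1 — Resonance condition Im(Z)=0 gives ω₀ = 1/√(LC).
Step 2 — ω₀ = 1/√(0.02·1.19e-09) = 2.05e+05 rad/s.
Step 3 — f₀ = ω₀/(2π) = 3.262e+04 Hz.
Step 4 — Series Q: Q = ω₀L/R = 2.05e+05·0.02/330 = 12.42.
Step 5 — 3dB bandwidth: Δω = ω₀/Q = 1.65e+04 rad/s; BW = Δω/(2π) = 2626 Hz.

(a) f₀ = 3.262e+04 Hz  (b) Q = 12.42  (c) BW = 2626 Hz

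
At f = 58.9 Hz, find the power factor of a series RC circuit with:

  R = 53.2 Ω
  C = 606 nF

Step 1 — Angular frequency: ω = 2π·f = 2π·58.9 = 370.1 rad/s.
Step 2 — Component impedances:
  R: Z = R = 53.2 Ω
  C: Z = 1/(jωC) = -j/(ω·C) = 0 - j4459 Ω
Step 3 — Series combination: Z_total = R + C = 53.2 - j4459 Ω = 4459∠-89.3° Ω.
Step 4 — Power factor: PF = cos(φ) = Re(Z)/|Z| = 53.2/4459 = 0.01193.
Step 5 — Type: Im(Z) = -4459 ⇒ leading (phase φ = -89.3°).

PF = 0.01193 (leading, φ = -89.3°)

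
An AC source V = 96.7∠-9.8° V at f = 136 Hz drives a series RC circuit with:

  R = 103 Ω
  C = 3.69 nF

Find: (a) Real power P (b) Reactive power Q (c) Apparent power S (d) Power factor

Step 1 — Angular frequency: ω = 2π·f = 2π·136 = 854.5 rad/s.
Step 2 — Component impedances:
  R: Z = R = 103 Ω
  C: Z = 1/(jωC) = -j/(ω·C) = 0 - j3.171e+05 Ω
Step 3 — Series combination: Z_total = R + C = 103 - j3.171e+05 Ω = 3.171e+05∠-90.0° Ω.
Step 4 — Source phasor: V = 96.7∠-9.8° V = 95.29 - j16.46 V.
Step 5 — Current: I = V / Z = 5.2e-05 + j0.0003004 A = 0.0003049∠80.2° A.
Step 6 — Complex power: S = V·I* = 9.576e-06 - j0.02948 VA.
Step 7 — Real power: P = Re(S) = 9.576e-06 W.
Step 8 — Reactive power: Q = Im(S) = -0.02948 VAR.
Step 9 — Apparent power: |S| = 0.02948 VA.
Step 10 — Power factor: PF = P/|S| = 0.0003248 (leading).

(a) P = 9.576e-06 W  (b) Q = -0.02948 VAR  (c) S = 0.02948 VA  (d) PF = 0.0003248 (leading)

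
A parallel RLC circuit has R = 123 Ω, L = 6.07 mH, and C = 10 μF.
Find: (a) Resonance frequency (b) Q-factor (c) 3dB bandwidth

Step 1 — Resonance: ω₀ = 1/√(LC) = 1/√(0.00607·1e-05) = 4059 rad/s.
Step 2 — f₀ = ω₀/(2π) = 646 Hz.
Step 3 — Parallel Q: Q = R/(ω₀L) = 123/(4059·0.00607) = 4.992.
Step 4 — Bandwidth: Δω = ω₀/Q = 813 rad/s; BW = Δω/(2π) = 129.4 Hz.

(a) f₀ = 646 Hz  (b) Q = 4.992  (c) BW = 129.4 Hz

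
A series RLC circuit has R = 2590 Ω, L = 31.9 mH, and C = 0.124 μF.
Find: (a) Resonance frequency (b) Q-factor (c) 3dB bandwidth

Step 1 — Resonance condition Im(Z)=0 gives ω₀ = 1/√(LC).
Step 2 — ω₀ = 1/√(0.0319·1.24e-07) = 1.59e+04 rad/s.
Step 3 — f₀ = ω₀/(2π) = 2531 Hz.
Step 4 — Series Q: Q = ω₀L/R = 1.59e+04·0.0319/2590 = 0.1958.
Step 5 — 3dB bandwidth: Δω = ω₀/Q = 8.119e+04 rad/s; BW = Δω/(2π) = 1.292e+04 Hz.

(a) f₀ = 2531 Hz  (b) Q = 0.1958  (c) BW = 1.292e+04 Hz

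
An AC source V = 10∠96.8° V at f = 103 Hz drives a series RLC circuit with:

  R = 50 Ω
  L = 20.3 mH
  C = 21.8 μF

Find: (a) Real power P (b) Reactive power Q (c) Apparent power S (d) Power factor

Step 1 — Angular frequency: ω = 2π·f = 2π·103 = 647.2 rad/s.
Step 2 — Component impedances:
  R: Z = R = 50 Ω
  L: Z = jωL = j·647.2·0.0203 = 0 + j13.14 Ω
  C: Z = 1/(jωC) = -j/(ω·C) = 0 - j70.88 Ω
Step 3 — Series combination: Z_total = R + L + C = 50 - j57.74 Ω = 76.38∠-49.1° Ω.
Step 4 — Source phasor: V = 10∠96.8° V = -1.184 + j9.93 V.
Step 5 — Current: I = V / Z = -0.1084 + j0.07338 A = 0.1309∠145.9° A.
Step 6 — Complex power: S = V·I* = 0.857 - j0.9897 VA.
Step 7 — Real power: P = Re(S) = 0.857 W.
Step 8 — Reactive power: Q = Im(S) = -0.9897 VAR.
Step 9 — Apparent power: |S| = 1.309 VA.
Step 10 — Power factor: PF = P/|S| = 0.6546 (leading).

(a) P = 0.857 W  (b) Q = -0.9897 VAR  (c) S = 1.309 VA  (d) PF = 0.6546 (leading)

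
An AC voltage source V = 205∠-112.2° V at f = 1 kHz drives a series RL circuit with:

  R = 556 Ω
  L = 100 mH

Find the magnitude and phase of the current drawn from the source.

Step 1 — Angular frequency: ω = 2π·f = 2π·1000 = 6283 rad/s.
Step 2 — Component impedances:
  R: Z = R = 556 Ω
  L: Z = jωL = j·6283·0.1 = 0 + j628.3 Ω
Step 3 — Series combination: Z_total = R + L = 556 + j628.3 Ω = 839∠48.5° Ω.
Step 4 — Source phasor: V = 205∠-112.2° V = -77.46 - j189.8 V.
Step 5 — Ohm's law: I = V / Z_total = (-77.46 - j189.8) / (556 + j628.3) = -0.2306 - j0.08078 A.
Step 6 — Convert to polar: |I| = 0.2443 A, ∠I = -160.7°.

I = 0.2443∠-160.7° A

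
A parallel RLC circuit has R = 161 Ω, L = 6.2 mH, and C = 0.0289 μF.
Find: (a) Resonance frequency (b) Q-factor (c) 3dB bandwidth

Step 1 — Resonance: ω₀ = 1/√(LC) = 1/√(0.0062·2.89e-08) = 7.471e+04 rad/s.
Step 2 — f₀ = ω₀/(2π) = 1.189e+04 Hz.
Step 3 — Parallel Q: Q = R/(ω₀L) = 161/(7.471e+04·0.0062) = 0.3476.
Step 4 — Bandwidth: Δω = ω₀/Q = 2.149e+05 rad/s; BW = Δω/(2π) = 3.421e+04 Hz.

(a) f₀ = 1.189e+04 Hz  (b) Q = 0.3476  (c) BW = 3.421e+04 Hz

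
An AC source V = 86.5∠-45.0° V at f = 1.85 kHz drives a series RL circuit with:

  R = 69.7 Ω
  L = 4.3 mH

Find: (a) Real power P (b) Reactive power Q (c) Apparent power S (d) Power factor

Step 1 — Angular frequency: ω = 2π·f = 2π·1850 = 1.162e+04 rad/s.
Step 2 — Component impedances:
  R: Z = R = 69.7 Ω
  L: Z = jωL = j·1.162e+04·0.0043 = 0 + j49.98 Ω
Step 3 — Series combination: Z_total = R + L = 69.7 + j49.98 Ω = 85.77∠35.6° Ω.
Step 4 — Source phasor: V = 86.5∠-45.0° V = 61.16 - j61.16 V.
Step 5 — Current: I = V / Z = 0.1639 - j0.9951 A = 1.009∠-80.6° A.
Step 6 — Complex power: S = V·I* = 70.89 + j50.84 VA.
Step 7 — Real power: P = Re(S) = 70.89 W.
Step 8 — Reactive power: Q = Im(S) = 50.84 VAR.
Step 9 — Apparent power: |S| = 87.24 VA.
Step 10 — Power factor: PF = P/|S| = 0.8126 (lagging).

(a) P = 70.89 W  (b) Q = 50.84 VAR  (c) S = 87.24 VA  (d) PF = 0.8126 (lagging)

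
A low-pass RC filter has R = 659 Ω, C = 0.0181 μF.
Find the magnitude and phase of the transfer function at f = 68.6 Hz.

Step 1 — Angular frequency: ω = 2π·68.6 = 431 rad/s.
Step 2 — Transfer function: H(jω) = 1/(1 + jωRC).
Step 3 — Denominator: 1 + jωRC = 1 + j·431·659·1.81e-08 = 1 + j0.005141.
Step 4 — H = 1 - j0.005141.
Step 5 — Magnitude: |H| = 1 (-0.0 dB); phase: φ = -0.3°.

|H| = 1 (-0.0 dB), φ = -0.3°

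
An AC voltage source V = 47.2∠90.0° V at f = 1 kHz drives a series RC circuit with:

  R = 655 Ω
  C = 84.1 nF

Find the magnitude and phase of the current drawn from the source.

Step 1 — Angular frequency: ω = 2π·f = 2π·1000 = 6283 rad/s.
Step 2 — Component impedances:
  R: Z = R = 655 Ω
  C: Z = 1/(jωC) = -j/(ω·C) = 0 - j1892 Ω
Step 3 — Series combination: Z_total = R + C = 655 - j1892 Ω = 2003∠-70.9° Ω.
Step 4 — Source phasor: V = 47.2∠90.0° V = 0 + j47.2 V.
Step 5 — Ohm's law: I = V / Z_total = (0 + j47.2) / (655 - j1892) = -0.02227 + j0.007709 A.
Step 6 — Convert to polar: |I| = 0.02357 A, ∠I = 160.9°.

I = 0.02357∠160.9° A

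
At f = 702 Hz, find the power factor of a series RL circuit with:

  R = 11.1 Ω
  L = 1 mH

Step 1 — Angular frequency: ω = 2π·f = 2π·702 = 4411 rad/s.
Step 2 — Component impedances:
  R: Z = R = 11.1 Ω
  L: Z = jωL = j·4411·0.001 = 0 + j4.411 Ω
Step 3 — Series combination: Z_total = R + L = 11.1 + j4.411 Ω = 11.94∠21.7° Ω.
Step 4 — Power factor: PF = cos(φ) = Re(Z)/|Z| = 11.1/11.944 = 0.9293.
Step 5 — Type: Im(Z) = 4.411 ⇒ lagging (phase φ = 21.7°).

PF = 0.9293 (lagging, φ = 21.7°)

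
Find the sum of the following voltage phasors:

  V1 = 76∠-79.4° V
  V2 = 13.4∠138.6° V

Step 1 — Convert each phasor to rectangular form:
  V1 = 76·(cos(-79.4°) + j·sin(-79.4°)) = 13.98 - j74.7 V
  V2 = 13.4·(cos(138.6°) + j·sin(138.6°)) = -10.05 + j8.862 V
Step 2 — Sum components: V_total = 3.929 - j65.84 V.
Step 3 — Convert to polar: |V_total| = 65.96 V, ∠V_total = -86.6°.

V_total = 65.96∠-86.6° V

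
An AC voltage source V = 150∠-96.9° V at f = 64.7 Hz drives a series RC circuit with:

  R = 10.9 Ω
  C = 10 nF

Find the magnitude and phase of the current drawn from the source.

Step 1 — Angular frequency: ω = 2π·f = 2π·64.7 = 406.5 rad/s.
Step 2 — Component impedances:
  R: Z = R = 10.9 Ω
  C: Z = 1/(jωC) = -j/(ω·C) = 0 - j2.46e+05 Ω
Step 3 — Series combination: Z_total = R + C = 10.9 - j2.46e+05 Ω = 2.46e+05∠-90.0° Ω.
Step 4 — Source phasor: V = 150∠-96.9° V = -18.02 - j148.9 V.
Step 5 — Ohm's law: I = V / Z_total = (-18.02 - j148.9) / (10.9 - j2.46e+05) = 0.0006054 - j7.328e-05 A.
Step 6 — Convert to polar: |I| = 0.0006098 A, ∠I = -6.9°.

I = 0.0006098∠-6.9° A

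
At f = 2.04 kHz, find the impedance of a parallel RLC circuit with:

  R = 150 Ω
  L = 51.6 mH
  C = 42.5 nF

Step 1 — Angular frequency: ω = 2π·f = 2π·2040 = 1.282e+04 rad/s.
Step 2 — Component impedances:
  R: Z = R = 150 Ω
  L: Z = jωL = j·1.282e+04·0.0516 = 0 + j661.4 Ω
  C: Z = 1/(jωC) = -j/(ω·C) = 0 - j1836 Ω
Step 3 — Parallel combination: 1/Z_total = 1/R + 1/L + 1/C; Z_total = 146.9 + j21.31 Ω = 148.4∠8.3° Ω.

Z = 146.9 + j21.31 Ω = 148.4∠8.3° Ω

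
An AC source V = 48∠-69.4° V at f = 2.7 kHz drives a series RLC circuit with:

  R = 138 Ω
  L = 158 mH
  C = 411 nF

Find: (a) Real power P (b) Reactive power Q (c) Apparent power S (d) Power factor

Step 1 — Angular frequency: ω = 2π·f = 2π·2700 = 1.696e+04 rad/s.
Step 2 — Component impedances:
  R: Z = R = 138 Ω
  L: Z = jωL = j·1.696e+04·0.158 = 0 + j2680 Ω
  C: Z = 1/(jωC) = -j/(ω·C) = 0 - j143.4 Ω
Step 3 — Series combination: Z_total = R + L + C = 138 + j2537 Ω = 2541∠86.9° Ω.
Step 4 — Source phasor: V = 48∠-69.4° V = 16.89 - j44.93 V.
Step 5 — Current: I = V / Z = -0.0173 - j0.007598 A = 0.01889∠-156.3° A.
Step 6 — Complex power: S = V·I* = 0.04925 + j0.9055 VA.
Step 7 — Real power: P = Re(S) = 0.04925 W.
Step 8 — Reactive power: Q = Im(S) = 0.9055 VAR.
Step 9 — Apparent power: |S| = 0.9068 VA.
Step 10 — Power factor: PF = P/|S| = 0.05431 (lagging).

(a) P = 0.04925 W  (b) Q = 0.9055 VAR  (c) S = 0.9068 VA  (d) PF = 0.05431 (lagging)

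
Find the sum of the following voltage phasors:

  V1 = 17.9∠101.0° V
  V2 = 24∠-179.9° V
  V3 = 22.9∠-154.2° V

Step 1 — Convert each phasor to rectangular form:
  V1 = 17.9·(cos(101.0°) + j·sin(101.0°)) = -3.415 + j17.57 V
  V2 = 24·(cos(-179.9°) + j·sin(-179.9°)) = -24 - j0.04189 V
  V3 = 22.9·(cos(-154.2°) + j·sin(-154.2°)) = -20.62 - j9.967 V
Step 2 — Sum components: V_total = -48.03 + j7.562 V.
Step 3 — Convert to polar: |V_total| = 48.62 V, ∠V_total = 171.1°.

V_total = 48.62∠171.1° V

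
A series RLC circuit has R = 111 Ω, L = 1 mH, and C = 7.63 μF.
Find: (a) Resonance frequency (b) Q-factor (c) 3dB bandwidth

Step 1 — Resonance: ω₀ = 1/√(LC) = 1/√(0.001·7.63e-06) = 1.145e+04 rad/s.
Step 2 — f₀ = ω₀/(2π) = 1822 Hz.
Step 3 — Series Q: Q = ω₀L/R = 1.145e+04·0.001/111 = 0.1031.
Step 4 — Bandwidth: Δω = ω₀/Q = 1.11e+05 rad/s; BW = Δω/(2π) = 1.767e+04 Hz.

(a) f₀ = 1822 Hz  (b) Q = 0.1031  (c) BW = 1.767e+04 Hz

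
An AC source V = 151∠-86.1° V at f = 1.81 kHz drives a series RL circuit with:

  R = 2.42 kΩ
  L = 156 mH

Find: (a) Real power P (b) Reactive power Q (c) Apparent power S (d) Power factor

Step 1 — Angular frequency: ω = 2π·f = 2π·1810 = 1.137e+04 rad/s.
Step 2 — Component impedances:
  R: Z = R = 2420 Ω
  L: Z = jωL = j·1.137e+04·0.156 = 0 + j1774 Ω
Step 3 — Series combination: Z_total = R + L = 2420 + j1774 Ω = 3001∠36.2° Ω.
Step 4 — Source phasor: V = 151∠-86.1° V = 10.27 - j150.7 V.
Step 5 — Current: I = V / Z = -0.02692 - j0.04251 A = 0.05032∠-122.3° A.
Step 6 — Complex power: S = V·I* = 6.128 + j4.493 VA.
Step 7 — Real power: P = Re(S) = 6.128 W.
Step 8 — Reactive power: Q = Im(S) = 4.493 VAR.
Step 9 — Apparent power: |S| = 7.599 VA.
Step 10 — Power factor: PF = P/|S| = 0.8065 (lagging).

(a) P = 6.128 W  (b) Q = 4.493 VAR  (c) S = 7.599 VA  (d) PF = 0.8065 (lagging)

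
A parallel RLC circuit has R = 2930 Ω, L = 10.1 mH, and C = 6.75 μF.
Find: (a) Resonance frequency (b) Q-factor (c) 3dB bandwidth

Step 1 — Resonance: ω₀ = 1/√(LC) = 1/√(0.0101·6.75e-06) = 3830 rad/s.
Step 2 — f₀ = ω₀/(2π) = 609.5 Hz.
Step 3 — Parallel Q: Q = R/(ω₀L) = 2930/(3830·0.0101) = 75.75.
Step 4 — Bandwidth: Δω = ω₀/Q = 50.56 rad/s; BW = Δω/(2π) = 8.047 Hz.

(a) f₀ = 609.5 Hz  (b) Q = 75.75  (c) BW = 8.047 Hz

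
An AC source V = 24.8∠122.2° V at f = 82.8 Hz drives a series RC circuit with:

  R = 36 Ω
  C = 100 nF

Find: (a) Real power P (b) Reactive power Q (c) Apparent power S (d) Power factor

Step 1 — Angular frequency: ω = 2π·f = 2π·82.8 = 520.2 rad/s.
Step 2 — Component impedances:
  R: Z = R = 36 Ω
  C: Z = 1/(jωC) = -j/(ω·C) = 0 - j1.922e+04 Ω
Step 3 — Series combination: Z_total = R + C = 36 - j1.922e+04 Ω = 1.922e+04∠-89.9° Ω.
Step 4 — Source phasor: V = 24.8∠122.2° V = -13.22 + j20.99 V.
Step 5 — Current: I = V / Z = -0.001093 - j0.0006855 A = 0.00129∠-147.9° A.
Step 6 — Complex power: S = V·I* = 5.993e-05 - j0.032 VA.
Step 7 — Real power: P = Re(S) = 5.993e-05 W.
Step 8 — Reactive power: Q = Im(S) = -0.032 VAR.
Step 9 — Apparent power: |S| = 0.032 VA.
Step 10 — Power factor: PF = P/|S| = 0.001873 (leading).

(a) P = 5.993e-05 W  (b) Q = -0.032 VAR  (c) S = 0.032 VA  (d) PF = 0.001873 (leading)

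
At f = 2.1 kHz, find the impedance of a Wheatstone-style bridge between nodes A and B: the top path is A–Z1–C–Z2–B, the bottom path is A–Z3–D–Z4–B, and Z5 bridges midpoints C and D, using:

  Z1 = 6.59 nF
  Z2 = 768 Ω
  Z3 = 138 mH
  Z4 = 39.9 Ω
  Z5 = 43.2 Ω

Step 1 — Angular frequency: ω = 2π·f = 2π·2100 = 1.319e+04 rad/s.
Step 2 — Component impedances:
  Z1: Z = 1/(jωC) = -j/(ω·C) = 0 - j1.15e+04 Ω
  Z2: Z = R = 768 Ω
  Z3: Z = jωL = j·1.319e+04·0.138 = 0 + j1821 Ω
  Z4: Z = R = 39.9 Ω
  Z5: Z = R = 43.2 Ω
Step 3 — Bridge requires nodal analysis (the Z5 bridge couples midpoints C and D, so the two paths cannot be reduced to a simple series/parallel combination). Setting node B to ground and injecting 1 A at node A, the 3-node admittance system at A, C, D solves to V_A = Z_AB = 40.24 + j2163 Ω = 2164∠88.9° Ω.

Z = 40.24 + j2163 Ω = 2164∠88.9° Ω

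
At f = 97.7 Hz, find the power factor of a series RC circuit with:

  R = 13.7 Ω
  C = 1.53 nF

Step 1 — Angular frequency: ω = 2π·f = 2π·97.7 = 613.9 rad/s.
Step 2 — Component impedances:
  R: Z = R = 13.7 Ω
  C: Z = 1/(jωC) = -j/(ω·C) = 0 - j1.065e+06 Ω
Step 3 — Series combination: Z_total = R + C = 13.7 - j1.065e+06 Ω = 1.065e+06∠-90.0° Ω.
Step 4 — Power factor: PF = cos(φ) = Re(Z)/|Z| = 13.7/1.0647e+06 = 1.287e-05.
Step 5 — Type: Im(Z) = -1.065e+06 ⇒ leading (phase φ = -90.0°).

PF = 1.287e-05 (leading, φ = -90.0°)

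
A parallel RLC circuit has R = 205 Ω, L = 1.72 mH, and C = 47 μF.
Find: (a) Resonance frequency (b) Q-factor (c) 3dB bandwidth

Step 1 — Resonance: ω₀ = 1/√(LC) = 1/√(0.00172·4.7e-05) = 3517 rad/s.
Step 2 — f₀ = ω₀/(2π) = 559.8 Hz.
Step 3 — Parallel Q: Q = R/(ω₀L) = 205/(3517·0.00172) = 33.89.
Step 4 — Bandwidth: Δω = ω₀/Q = 103.8 rad/s; BW = Δω/(2π) = 16.52 Hz.

(a) f₀ = 559.8 Hz  (b) Q = 33.89  (c) BW = 16.52 Hz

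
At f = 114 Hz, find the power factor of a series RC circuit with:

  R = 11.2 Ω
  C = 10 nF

Step 1 — Angular frequency: ω = 2π·f = 2π·114 = 716.3 rad/s.
Step 2 — Component impedances:
  R: Z = R = 11.2 Ω
  C: Z = 1/(jωC) = -j/(ω·C) = 0 - j1.396e+05 Ω
Step 3 — Series combination: Z_total = R + C = 11.2 - j1.396e+05 Ω = 1.396e+05∠-90.0° Ω.
Step 4 — Power factor: PF = cos(φ) = Re(Z)/|Z| = 11.2/1.3961e+05 = 8.022e-05.
Step 5 — Type: Im(Z) = -1.396e+05 ⇒ leading (phase φ = -90.0°).

PF = 8.022e-05 (leading, φ = -90.0°)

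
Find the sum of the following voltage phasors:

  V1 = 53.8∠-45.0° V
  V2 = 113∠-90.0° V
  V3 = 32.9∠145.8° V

Step 1 — Convert each phasor to rectangular form:
  V1 = 53.8·(cos(-45.0°) + j·sin(-45.0°)) = 38.04 - j38.04 V
  V2 = 113·(cos(-90.0°) + j·sin(-90.0°)) = 0 - j113 V
  V3 = 32.9·(cos(145.8°) + j·sin(145.8°)) = -27.21 + j18.49 V
Step 2 — Sum components: V_total = 10.83 - j132.5 V.
Step 3 — Convert to polar: |V_total| = 133 V, ∠V_total = -85.3°.

V_total = 133∠-85.3° V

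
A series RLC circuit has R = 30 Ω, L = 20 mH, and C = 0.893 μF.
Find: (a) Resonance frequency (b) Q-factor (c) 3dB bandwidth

Step 1 — Resonance condition Im(Z)=0 gives ω₀ = 1/√(LC).
Step 2 — ω₀ = 1/√(0.02·8.93e-07) = 7483 rad/s.
Step 3 — f₀ = ω₀/(2π) = 1191 Hz.
Step 4 — Series Q: Q = ω₀L/R = 7483·0.02/30 = 4.988.
Step 5 — 3dB bandwidth: Δω = ω₀/Q = 1500 rad/s; BW = Δω/(2π) = 238.7 Hz.

(a) f₀ = 1191 Hz  (b) Q = 4.988  (c) BW = 238.7 Hz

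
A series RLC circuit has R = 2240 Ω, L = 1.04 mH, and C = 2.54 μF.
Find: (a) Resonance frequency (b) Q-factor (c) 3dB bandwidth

Step 1 — Resonance condition Im(Z)=0 gives ω₀ = 1/√(LC).
Step 2 — ω₀ = 1/√(0.00104·2.54e-06) = 1.946e+04 rad/s.
Step 3 — f₀ = ω₀/(2π) = 3097 Hz.
Step 4 — Series Q: Q = ω₀L/R = 1.946e+04·0.00104/2240 = 0.009033.
Step 5 — 3dB bandwidth: Δω = ω₀/Q = 2.154e+06 rad/s; BW = Δω/(2π) = 3.428e+05 Hz.

(a) f₀ = 3097 Hz  (b) Q = 0.009033  (c) BW = 3.428e+05 Hz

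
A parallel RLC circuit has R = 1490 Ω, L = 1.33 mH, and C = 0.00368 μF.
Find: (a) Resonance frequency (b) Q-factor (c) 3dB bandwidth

Step 1 — Resonance: ω₀ = 1/√(LC) = 1/√(0.00133·3.68e-09) = 4.52e+05 rad/s.
Step 2 — f₀ = ω₀/(2π) = 7.194e+04 Hz.
Step 3 — Parallel Q: Q = R/(ω₀L) = 1490/(4.52e+05·0.00133) = 2.478.
Step 4 — Bandwidth: Δω = ω₀/Q = 1.824e+05 rad/s; BW = Δω/(2π) = 2.903e+04 Hz.

(a) f₀ = 7.194e+04 Hz  (b) Q = 2.478  (c) BW = 2.903e+04 Hz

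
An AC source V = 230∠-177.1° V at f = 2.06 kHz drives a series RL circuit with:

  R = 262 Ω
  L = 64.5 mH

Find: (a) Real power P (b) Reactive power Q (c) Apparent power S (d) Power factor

Step 1 — Angular frequency: ω = 2π·f = 2π·2060 = 1.294e+04 rad/s.
Step 2 — Component impedances:
  R: Z = R = 262 Ω
  L: Z = jωL = j·1.294e+04·0.0645 = 0 + j834.8 Ω
Step 3 — Series combination: Z_total = R + L = 262 + j834.8 Ω = 875∠72.6° Ω.
Step 4 — Source phasor: V = 230∠-177.1° V = -229.7 - j11.64 V.
Step 5 — Current: I = V / Z = -0.0913 + j0.2465 A = 0.2629∠110.3° A.
Step 6 — Complex power: S = V·I* = 18.1 + j57.68 VA.
Step 7 — Real power: P = Re(S) = 18.1 W.
Step 8 — Reactive power: Q = Im(S) = 57.68 VAR.
Step 9 — Apparent power: |S| = 60.46 VA.
Step 10 — Power factor: PF = P/|S| = 0.2994 (lagging).

(a) P = 18.1 W  (b) Q = 57.68 VAR  (c) S = 60.46 VA  (d) PF = 0.2994 (lagging)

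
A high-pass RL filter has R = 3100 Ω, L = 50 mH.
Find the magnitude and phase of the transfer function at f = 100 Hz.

Step 1 — Angular frequency: ω = 2π·100 = 628.3 rad/s.
Step 2 — Transfer function: H(jω) = jωL/(R + jωL).
Step 3 — Numerator jωL = j·31.42; denominator R + jωL = 3100 + j31.42.
Step 4 — H = 0.0001027 + j0.01013.
Step 5 — Magnitude: |H| = 0.01013 (-39.9 dB); phase: φ = 89.4°.

|H| = 0.01013 (-39.9 dB), φ = 89.4°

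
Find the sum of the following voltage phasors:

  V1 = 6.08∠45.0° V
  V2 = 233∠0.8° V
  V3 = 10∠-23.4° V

Step 1 — Convert each phasor to rectangular form:
  V1 = 6.08·(cos(45.0°) + j·sin(45.0°)) = 4.299 + j4.299 V
  V2 = 233·(cos(0.8°) + j·sin(0.8°)) = 233 + j3.253 V
  V3 = 10·(cos(-23.4°) + j·sin(-23.4°)) = 9.178 - j3.971 V
Step 2 — Sum components: V_total = 246.5 + j3.581 V.
Step 3 — Convert to polar: |V_total| = 246.5 V, ∠V_total = 0.8°.

V_total = 246.5∠0.8° V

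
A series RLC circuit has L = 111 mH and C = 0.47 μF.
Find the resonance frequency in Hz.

Step 1 — Resonance condition Im(Z)=0 gives ω₀ = 1/√(LC).
Step 2 — ω₀ = 1/√(0.111·4.7e-07) = 4378 rad/s.
Step 3 — f₀ = ω₀/(2π) = 696.8 Hz.

f₀ = 696.8 Hz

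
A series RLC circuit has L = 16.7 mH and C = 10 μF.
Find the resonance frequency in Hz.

Step 1 — Resonance condition Im(Z)=0 gives ω₀ = 1/√(LC).
Step 2 — ω₀ = 1/√(0.0167·1e-05) = 2447 rad/s.
Step 3 — f₀ = ω₀/(2π) = 389.5 Hz.

f₀ = 389.5 Hz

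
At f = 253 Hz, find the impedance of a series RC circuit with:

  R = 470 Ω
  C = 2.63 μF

Step 1 — Angular frequency: ω = 2π·f = 2π·253 = 1590 rad/s.
Step 2 — Component impedances:
  R: Z = R = 470 Ω
  C: Z = 1/(jωC) = -j/(ω·C) = 0 - j239.2 Ω
Step 3 — Series combination: Z_total = R + C = 470 - j239.2 Ω = 527.4∠-27.0° Ω.

Z = 470 - j239.2 Ω = 527.4∠-27.0° Ω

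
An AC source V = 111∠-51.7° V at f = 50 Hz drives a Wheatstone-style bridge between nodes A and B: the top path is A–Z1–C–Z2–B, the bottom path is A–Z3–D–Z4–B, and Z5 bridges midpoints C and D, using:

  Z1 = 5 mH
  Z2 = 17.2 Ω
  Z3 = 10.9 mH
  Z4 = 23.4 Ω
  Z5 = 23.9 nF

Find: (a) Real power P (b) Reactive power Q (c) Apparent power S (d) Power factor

Step 1 — Angular frequency: ω = 2π·f = 2π·50 = 314.2 rad/s.
Step 2 — Component impedances:
  Z1: Z = jωL = j·314.2·0.005 = 0 + j1.571 Ω
  Z2: Z = R = 17.2 Ω
  Z3: Z = jωL = j·314.2·0.0109 = 0 + j3.424 Ω
  Z4: Z = R = 23.4 Ω
  Z5: Z = 1/(jωC) = -j/(ω·C) = 0 - j1.332e+05 Ω
Step 3 — Bridge requires nodal analysis (the Z5 bridge couples midpoints C and D, so the two paths cannot be reduced to a simple series/parallel combination). Setting node B to ground and injecting 1 A at node A, the 3-node admittance system at A, C, D solves to V_A = Z_AB = 9.921 + j1.135 Ω = 9.985∠6.5° Ω.
Step 4 — Source phasor: V = 111∠-51.7° V = 68.8 - j87.11 V.
Step 5 — Current: I = V / Z = 5.853 - j9.451 A = 11.12∠-58.2° A.
Step 6 — Complex power: S = V·I* = 1226 + j140.3 VA.
Step 7 — Real power: P = Re(S) = 1226 W.
Step 8 — Reactive power: Q = Im(S) = 140.3 VAR.
Step 9 — Apparent power: |S| = 1234 VA.
Step 10 — Power factor: PF = P/|S| = 0.9935 (lagging).

(a) P = 1226 W  (b) Q = 140.3 VAR  (c) S = 1234 VA  (d) PF = 0.9935 (lagging)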